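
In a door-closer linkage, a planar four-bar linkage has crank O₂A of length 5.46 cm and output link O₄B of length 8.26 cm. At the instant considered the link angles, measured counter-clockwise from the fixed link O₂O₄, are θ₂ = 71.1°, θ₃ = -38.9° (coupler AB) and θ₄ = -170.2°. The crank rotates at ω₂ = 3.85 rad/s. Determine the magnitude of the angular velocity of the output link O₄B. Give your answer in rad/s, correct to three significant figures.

ω₂ = 3.85 rad/s
Differentiating the loop-closure r₂e^{iθ₂}+r₃e^{iθ₃}=r₁+r₄e^{iθ₄} gives r₂ω₂e^{iθ₂}+r₃ω₃e^{iθ₃}=r₄ω₄e^{iθ₄}.
Eliminating the other unknown: ω₄ = r₂ω₂ sin(θ₂−θ₃) / [r₄ sin(θ₄−θ₃)].
Numerator sine = +0.93969; denominator sine = -0.75126.
Result = 0.0546·3.85·(+0.93969) / (0.0826·(-0.75126)) = -3.1832 rad/s; magnitude 3.1832 rad/s.

3.18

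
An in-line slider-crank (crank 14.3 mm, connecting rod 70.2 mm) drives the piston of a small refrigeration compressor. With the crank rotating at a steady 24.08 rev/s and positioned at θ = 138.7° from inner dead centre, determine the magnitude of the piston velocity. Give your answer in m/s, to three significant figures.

1.21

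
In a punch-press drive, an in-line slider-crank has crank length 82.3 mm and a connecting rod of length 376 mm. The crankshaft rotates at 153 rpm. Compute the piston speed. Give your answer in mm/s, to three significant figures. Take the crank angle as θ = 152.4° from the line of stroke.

492

ω = 2π·153/60 = 16.02 rad/s
For an in-line slider-crank, x = r cosθ + √(L² − r² sin²θ), so v = −rω sinθ·[1 + r cosθ/√(L² − r² sin²θ)].
With r = 0.0823 m, L = 0.376 m, θ = 152.4°: √(L² − r² sin²θ) = 0.37406 m.
v = −0.0823·16.02·0.46330·[1 + 0.0823·-0.88620/0.37406] = -0.4918 m/s.
|v| = 0.4918 m/s = 491.8 mm/s.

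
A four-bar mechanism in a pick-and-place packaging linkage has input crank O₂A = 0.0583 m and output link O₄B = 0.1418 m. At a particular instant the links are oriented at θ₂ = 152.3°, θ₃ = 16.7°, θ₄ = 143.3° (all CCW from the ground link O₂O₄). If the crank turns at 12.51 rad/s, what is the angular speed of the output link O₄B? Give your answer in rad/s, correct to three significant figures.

4.48

ω₂ = 12.51 rad/s
Differentiating the loop-closure r₂e^{iθ₂}+r₃e^{iθ₃}=r₁+r₄e^{iθ₄} gives r₂ω₂e^{iθ₂}+r₃ω₃e^{iθ₃}=r₄ω₄e^{iθ₄}.
Eliminating the other unknown: ω₄ = r₂ω₂ sin(θ₂−θ₃) / [r₄ sin(θ₄−θ₃)].
Numerator sine = +0.69966; denominator sine = +0.80282.
Result = 0.0583·12.51·(+0.69966) / (0.1418·(+0.80282)) = +4.4825 rad/s; magnitude 4.4825 rad/s.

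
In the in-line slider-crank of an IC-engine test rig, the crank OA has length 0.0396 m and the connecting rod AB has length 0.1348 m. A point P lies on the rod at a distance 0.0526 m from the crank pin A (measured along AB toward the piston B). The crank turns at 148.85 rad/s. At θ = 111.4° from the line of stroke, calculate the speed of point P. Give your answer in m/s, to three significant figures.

5.41

ω = 148.8 rad/s.  Crank-pin speed |V_A| = rω = 5.8945 m/s, perpendicular to OA.
Rod angle: sinφ = −(r/L) sinθ ⇒ φ = -15.874°; ω_rod = −rω cosθ/√(L²−r²sin²θ) = +16.588 rad/s.
V_P = V_A + ω_rod × AP, with AP = 0.0526 m along the rod.
Components: V_Px = −rω sinθ − a·ω_rod·sinφ = -5.2494 m/s;  V_Py = rω cosθ + a·ω_rod·cosφ = -1.3115 m/s.
|V_P| = √(V_Px² + V_Py²) = 5.4108 m/s.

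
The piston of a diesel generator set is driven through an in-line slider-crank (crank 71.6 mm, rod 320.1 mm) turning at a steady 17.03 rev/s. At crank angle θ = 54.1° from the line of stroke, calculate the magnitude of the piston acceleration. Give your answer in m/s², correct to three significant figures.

ω = 2π·17 = 107 rad/s
x(θ) = r cosθ + √(L² − r² sin²θ); with ω constant, a = ω²·d²x/dθ².
d²x/dθ² = −r cosθ − r²(cos2θ)/√u − r⁴ sin²2θ/(4u^{3/2}),  u = L² − r² sin²θ = 0.0991001 m².
Substituting r = 0.0716 m, L = 0.3201 m, θ = 54.1°: d²x/dθ² = -0.037088 m.
a = ω²·d²x/dθ² = (107)²·(-0.037088) = -424.64 m/s²;  |a| = 424.64 m/s².

425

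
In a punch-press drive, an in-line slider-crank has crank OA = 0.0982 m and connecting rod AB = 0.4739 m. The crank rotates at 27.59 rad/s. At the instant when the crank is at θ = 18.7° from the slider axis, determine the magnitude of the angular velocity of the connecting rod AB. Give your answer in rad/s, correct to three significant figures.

ω = 27.59 rad/s
The rod makes angle φ with the slider axis where L sinφ = r sinθ; differentiating, L cosφ·φ̇ = r ω cosθ.
L cosφ = √(L² − r² sin²θ) = 0.47285 m.
|ω_rod| = r ω |cosθ| / √(L² − r² sin²θ) = 0.0982·27.59·0.94721/0.47285 = 5.4273 rad/s.

5.43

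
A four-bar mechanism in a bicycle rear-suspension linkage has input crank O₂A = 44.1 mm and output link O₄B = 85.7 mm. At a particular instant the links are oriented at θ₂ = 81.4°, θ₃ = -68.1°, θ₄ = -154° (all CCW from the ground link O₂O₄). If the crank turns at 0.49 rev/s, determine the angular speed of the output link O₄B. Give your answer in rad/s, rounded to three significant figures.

ω₂ = 3.079 rad/s (from 0.49 rev/s).
Differentiating the loop-closure r₂e^{iθ₂}+r₃e^{iθ₃}=r₁+r₄e^{iθ₄} gives r₂ω₂e^{iθ₂}+r₃ω₃e^{iθ₃}=r₄ω₄e^{iθ₄}.
Eliminating the other unknown: ω₄ = r₂ω₂ sin(θ₂−θ₃) / [r₄ sin(θ₄−θ₃)].
Numerator sine = +0.50754; denominator sine = -0.99744.
Result = 0.0441·3.079·(+0.50754) / (0.0857·(-0.99744)) = -0.80615 rad/s; magnitude 0.80615 rad/s.

0.806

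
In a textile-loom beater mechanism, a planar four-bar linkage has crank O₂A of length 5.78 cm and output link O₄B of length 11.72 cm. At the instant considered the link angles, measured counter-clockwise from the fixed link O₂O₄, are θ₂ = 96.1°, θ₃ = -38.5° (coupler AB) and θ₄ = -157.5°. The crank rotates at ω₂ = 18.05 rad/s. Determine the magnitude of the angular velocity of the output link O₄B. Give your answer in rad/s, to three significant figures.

ω₂ = 18.05 rad/s
Differentiating the loop-closure r₂e^{iθ₂}+r₃e^{iθ₃}=r₁+r₄e^{iθ₄} gives r₂ω₂e^{iθ₂}+r₃ω₃e^{iθ₃}=r₄ω₄e^{iθ₄}.
Eliminating the other unknown: ω₄ = r₂ω₂ sin(θ₂−θ₃) / [r₄ sin(θ₄−θ₃)].
Numerator sine = +0.71203; denominator sine = -0.87462.
Result = 0.0578·18.05·(+0.71203) / (0.1172·(-0.87462)) = -7.2469 rad/s; magnitude 7.2469 rad/s.

7.25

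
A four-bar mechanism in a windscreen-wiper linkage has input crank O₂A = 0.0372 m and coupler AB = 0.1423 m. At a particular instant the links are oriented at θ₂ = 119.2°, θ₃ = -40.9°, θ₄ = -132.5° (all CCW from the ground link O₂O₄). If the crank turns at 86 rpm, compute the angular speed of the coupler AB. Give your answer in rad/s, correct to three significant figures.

2.24

ω₂ = 9.006 rad/s (from 86 rpm).
Differentiating the loop-closure r₂e^{iθ₂}+r₃e^{iθ₃}=r₁+r₄e^{iθ₄} gives r₂ω₂e^{iθ₂}+r₃ω₃e^{iθ₃}=r₄ω₄e^{iθ₄}.
Eliminating the other unknown: ω₃ = r₂ω₂ sin(θ₄−θ₂) / [r₃ sin(θ₃−θ₄)].
Numerator sine = +0.94943; denominator sine = +0.99961.
Result = 0.0372·9.006·(+0.94943) / (0.1423·(+0.99961)) = +2.2361 rad/s; magnitude 2.2361 rad/s.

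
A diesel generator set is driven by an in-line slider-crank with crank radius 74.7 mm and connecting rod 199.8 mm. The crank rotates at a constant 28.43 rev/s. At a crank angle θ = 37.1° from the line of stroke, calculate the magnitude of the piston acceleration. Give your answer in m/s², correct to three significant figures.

ω = 2π·28.4 = 178.6 rad/s
x(θ) = r cosθ + √(L² − r² sin²θ); with ω constant, a = ω²·d²x/dθ².
d²x/dθ² = −r cosθ − r²(cos2θ)/√u − r⁴ sin²2θ/(4u^{3/2}),  u = L² − r² sin²θ = 0.0378897 m².
Substituting r = 0.0747 m, L = 0.1998 m, θ = 37.1°: d²x/dθ² = -0.068362 m.
a = ω²·d²x/dθ² = (178.6)²·(-0.068362) = -2181.4 m/s²;  |a| = 2181.4 m/s².

2180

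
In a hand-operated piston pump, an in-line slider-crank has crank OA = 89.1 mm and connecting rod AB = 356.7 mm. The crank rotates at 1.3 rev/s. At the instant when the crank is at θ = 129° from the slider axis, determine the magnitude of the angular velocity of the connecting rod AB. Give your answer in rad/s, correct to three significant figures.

1.31

ω = 8.168 rad/s (converted from 1.3 rev/s).
The rod makes angle φ with the slider axis where L sinφ = r sinθ; differentiating, L cosφ·φ̇ = r ω cosθ.
L cosφ = √(L² − r² sin²θ) = 0.34991 m.
|ω_rod| = r ω |cosθ| / √(L² − r² sin²θ) = 0.0891·8.168·0.62932/0.34991 = 1.3089 rad/s.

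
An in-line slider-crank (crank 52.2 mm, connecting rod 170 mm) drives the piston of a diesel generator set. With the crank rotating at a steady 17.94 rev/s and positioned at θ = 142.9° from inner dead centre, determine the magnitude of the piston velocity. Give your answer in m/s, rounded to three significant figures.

ω = 2π·17.9 = 112.7 rad/s
For an in-line slider-crank, x = r cosθ + √(L² − r² sin²θ), so v = −rω sinθ·[1 + r cosθ/√(L² − r² sin²θ)].
With r = 0.0522 m, L = 0.17 m, θ = 142.9°: √(L² − r² sin²θ) = 0.16706 m.
v = −0.0522·112.7·0.60321·[1 + 0.0522·-0.79758/0.16706] = -2.6647 m/s.
|v| = 2.6647 m/s.

2.66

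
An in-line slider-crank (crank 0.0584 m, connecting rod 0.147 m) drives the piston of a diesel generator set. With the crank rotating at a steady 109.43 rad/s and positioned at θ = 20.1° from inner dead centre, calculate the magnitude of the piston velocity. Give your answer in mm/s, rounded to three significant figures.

3020

ω = 109.4 rad/s
For an in-line slider-crank, x = r cosθ + √(L² − r² sin²θ), so v = −rω sinθ·[1 + r cosθ/√(L² − r² sin²θ)].
With r = 0.0584 m, L = 0.147 m, θ = 20.1°: √(L² − r² sin²θ) = 0.14562 m.
v = −0.0584·109.4·0.34366·[1 + 0.0584·0.93909/0.14562] = -3.0233 m/s.
|v| = 3.0233 m/s = 3023.3 mm/s.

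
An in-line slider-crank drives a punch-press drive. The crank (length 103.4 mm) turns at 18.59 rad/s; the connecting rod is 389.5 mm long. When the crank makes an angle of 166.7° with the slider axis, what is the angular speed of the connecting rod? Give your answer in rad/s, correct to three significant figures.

ω = 18.59 rad/s
The rod makes angle φ with the slider axis where L sinφ = r sinθ; differentiating, L cosφ·φ̇ = r ω cosθ.
L cosφ = √(L² − r² sin²θ) = 0.38877 m.
|ω_rod| = r ω |cosθ| / √(L² − r² sin²θ) = 0.1034·18.59·0.97318/0.38877 = 4.8117 rad/s.

4.81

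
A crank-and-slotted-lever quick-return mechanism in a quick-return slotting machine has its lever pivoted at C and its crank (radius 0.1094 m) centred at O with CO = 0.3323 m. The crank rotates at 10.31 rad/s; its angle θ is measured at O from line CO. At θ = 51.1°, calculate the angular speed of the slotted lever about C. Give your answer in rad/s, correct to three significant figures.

2.13

ω = 10.31 rad/s
Crank pin A relative to C: A = (d + r cosθ, r sinθ); lever angle φ = atan2(r sinθ, d + r cosθ).
Differentiating tanφ: φ̇ = rω(d cosθ + r)/(d² + r² + 2dr cosθ).
d² + r² + 2dr cosθ = |CA|² = 0.168049 m²;  d cosθ + r = +0.31807 m.
|ω_lever| = |0.1094·10.31·+0.31807| / 0.168049 = 2.1348 rad/s.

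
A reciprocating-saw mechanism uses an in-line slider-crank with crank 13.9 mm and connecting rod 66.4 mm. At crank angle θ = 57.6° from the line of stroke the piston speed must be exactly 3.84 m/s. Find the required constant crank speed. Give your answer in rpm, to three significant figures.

For an in-line slider-crank, |v_piston| = rω|sinθ|·[1 + r cosθ/√(L² − r² sin²θ)].
With r = 0.0139 m, L = 0.0664 m, θ = 57.6°: the bracketed kinematic factor |dx/dθ| = 0.013074 m.
ω = v/|dx/dθ| = 3.84/0.013074 = 293.72 rad/s.
N = 60ω/(2π) = 2804.8 rpm.

2800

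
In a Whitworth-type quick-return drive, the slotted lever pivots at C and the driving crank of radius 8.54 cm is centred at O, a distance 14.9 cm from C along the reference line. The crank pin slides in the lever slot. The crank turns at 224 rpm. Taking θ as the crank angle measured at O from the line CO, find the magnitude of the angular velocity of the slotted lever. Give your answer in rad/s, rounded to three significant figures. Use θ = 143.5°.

7.62

ω = 23.46 rad/s (from 224 rpm).
Crank pin A relative to C: A = (d + r cosθ, r sinθ); lever angle φ = atan2(r sinθ, d + r cosθ).
Differentiating tanφ: φ̇ = rω(d cosθ + r)/(d² + r² + 2dr cosθ).
d² + r² + 2dr cosθ = |CA|² = 0.00903665 m²;  d cosθ + r = -0.034375 m.
|ω_lever| = |0.0854·23.46·-0.034375| / 0.00903665 = 7.6202 rad/s.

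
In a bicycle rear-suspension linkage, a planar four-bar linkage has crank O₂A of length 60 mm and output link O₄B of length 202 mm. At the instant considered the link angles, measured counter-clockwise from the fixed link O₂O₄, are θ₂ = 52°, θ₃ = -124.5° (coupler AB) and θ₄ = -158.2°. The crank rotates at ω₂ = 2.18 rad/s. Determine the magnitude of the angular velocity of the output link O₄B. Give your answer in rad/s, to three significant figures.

0.0712

ω₂ = 2.18 rad/s
Differentiating the loop-closure r₂e^{iθ₂}+r₃e^{iθ₃}=r₁+r₄e^{iθ₄} gives r₂ω₂e^{iθ₂}+r₃ω₃e^{iθ₃}=r₄ω₄e^{iθ₄}.
Eliminating the other unknown: ω₄ = r₂ω₂ sin(θ₂−θ₃) / [r₄ sin(θ₄−θ₃)].
Numerator sine = +0.06105; denominator sine = -0.55484.
Result = 0.06·2.18·(+0.06105) / (0.202·(-0.55484)) = -0.071246 rad/s; magnitude 0.071246 rad/s.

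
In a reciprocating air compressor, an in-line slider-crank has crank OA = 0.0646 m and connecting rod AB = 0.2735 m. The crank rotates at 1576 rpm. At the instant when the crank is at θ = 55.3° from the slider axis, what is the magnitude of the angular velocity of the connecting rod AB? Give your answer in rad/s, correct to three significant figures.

22.6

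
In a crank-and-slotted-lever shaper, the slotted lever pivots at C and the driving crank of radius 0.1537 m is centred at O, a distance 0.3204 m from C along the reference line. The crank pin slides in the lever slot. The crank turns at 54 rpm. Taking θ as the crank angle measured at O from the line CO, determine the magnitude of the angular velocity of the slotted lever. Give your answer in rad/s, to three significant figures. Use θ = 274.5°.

1.16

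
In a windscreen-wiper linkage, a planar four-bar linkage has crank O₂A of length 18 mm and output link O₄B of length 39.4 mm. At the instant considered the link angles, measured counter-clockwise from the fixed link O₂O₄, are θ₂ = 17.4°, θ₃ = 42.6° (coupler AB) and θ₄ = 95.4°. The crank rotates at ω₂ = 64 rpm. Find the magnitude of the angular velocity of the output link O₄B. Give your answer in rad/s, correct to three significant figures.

1.64

ω₂ = 6.702 rad/s (from 64 rpm).
Differentiating the loop-closure r₂e^{iθ₂}+r₃e^{iθ₃}=r₁+r₄e^{iθ₄} gives r₂ω₂e^{iθ₂}+r₃ω₃e^{iθ₃}=r₄ω₄e^{iθ₄}.
Eliminating the other unknown: ω₄ = r₂ω₂ sin(θ₂−θ₃) / [r₄ sin(θ₄−θ₃)].
Numerator sine = -0.42578; denominator sine = +0.79653.
Result = 0.018·6.702·(-0.42578) / (0.0394·(+0.79653)) = -1.6367 rad/s; magnitude 1.6367 rad/s.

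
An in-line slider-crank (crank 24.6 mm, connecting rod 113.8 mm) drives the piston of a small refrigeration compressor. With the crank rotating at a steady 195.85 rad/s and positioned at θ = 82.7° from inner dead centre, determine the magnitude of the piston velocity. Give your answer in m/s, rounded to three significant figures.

ω = 195.8 rad/s
For an in-line slider-crank, x = r cosθ + √(L² − r² sin²θ), so v = −rω sinθ·[1 + r cosθ/√(L² − r² sin²θ)].
With r = 0.0246 m, L = 0.1138 m, θ = 82.7°: √(L² − r² sin²θ) = 0.11115 m.
v = −0.0246·195.8·0.99189·[1 + 0.0246·0.12706/0.11115] = -4.9132 m/s.
|v| = 4.9132 m/s.

4.91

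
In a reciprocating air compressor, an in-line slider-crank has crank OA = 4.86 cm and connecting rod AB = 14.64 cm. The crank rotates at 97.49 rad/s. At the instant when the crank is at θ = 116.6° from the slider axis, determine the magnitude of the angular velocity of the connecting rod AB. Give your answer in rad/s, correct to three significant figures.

ω = 97.49 rad/s
The rod makes angle φ with the slider axis where L sinφ = r sinθ; differentiating, L cosφ·φ̇ = r ω cosθ.
L cosφ = √(L² − r² sin²θ) = 0.1398 m.
|ω_rod| = r ω |cosθ| / √(L² − r² sin²θ) = 0.0486·97.49·0.44776/0.1398 = 15.175 rad/s.

15.2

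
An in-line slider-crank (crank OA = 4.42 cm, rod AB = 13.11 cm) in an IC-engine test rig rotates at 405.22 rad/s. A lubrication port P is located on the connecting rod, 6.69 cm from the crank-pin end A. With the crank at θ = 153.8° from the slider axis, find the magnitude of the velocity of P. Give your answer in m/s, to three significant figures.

10.3

ω = 405.2 rad/s.  Crank-pin speed |V_A| = rω = 17.911 m/s, perpendicular to OA.
Rod angle: sinφ = −(r/L) sinθ ⇒ φ = -8.560°; ω_rod = −rω cosθ/√(L²−r²sin²θ) = +123.96 rad/s.
V_P = V_A + ω_rod × AP, with AP = 0.0669 m along the rod.
Components: V_Px = −rω sinθ − a·ω_rod·sinφ = -6.6732 m/s;  V_Py = rω cosθ + a·ω_rod·cosφ = -7.8698 m/s.
|V_P| = √(V_Px² + V_Py²) = 10.318 m/s.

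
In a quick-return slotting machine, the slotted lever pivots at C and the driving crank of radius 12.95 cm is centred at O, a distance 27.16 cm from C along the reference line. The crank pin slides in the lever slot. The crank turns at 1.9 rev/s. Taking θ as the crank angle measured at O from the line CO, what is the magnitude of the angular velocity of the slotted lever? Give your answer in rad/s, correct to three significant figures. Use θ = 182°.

10.8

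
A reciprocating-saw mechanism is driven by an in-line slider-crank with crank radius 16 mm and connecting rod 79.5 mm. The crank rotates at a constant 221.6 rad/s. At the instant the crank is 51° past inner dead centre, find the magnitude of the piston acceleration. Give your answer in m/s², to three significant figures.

ω = 221.6 rad/s
x(θ) = r cosθ + √(L² − r² sin²θ); with ω constant, a = ω²·d²x/dθ².
d²x/dθ² = −r cosθ − r²(cos2θ)/√u − r⁴ sin²2θ/(4u^{3/2}),  u = L² − r² sin²θ = 0.00616564 m².
Substituting r = 0.016 m, L = 0.0795 m, θ = 51°: d²x/dθ² = -0.0094237 m.
a = ω²·d²x/dθ² = (221.6)²·(-0.0094237) = -462.76 m/s²;  |a| = 462.76 m/s².

463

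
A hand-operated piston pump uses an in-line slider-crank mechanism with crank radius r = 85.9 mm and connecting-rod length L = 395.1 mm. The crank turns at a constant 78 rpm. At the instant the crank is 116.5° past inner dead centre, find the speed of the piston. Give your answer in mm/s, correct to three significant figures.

566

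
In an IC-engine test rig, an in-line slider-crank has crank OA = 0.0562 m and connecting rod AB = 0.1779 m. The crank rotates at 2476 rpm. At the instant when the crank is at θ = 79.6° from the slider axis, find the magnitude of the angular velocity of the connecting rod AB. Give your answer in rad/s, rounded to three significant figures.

15.6

ω = 259.3 rad/s (converted from 2476 rpm).
The rod makes angle φ with the slider axis where L sinφ = r sinθ; differentiating, L cosφ·φ̇ = r ω cosθ.
L cosφ = √(L² − r² sin²θ) = 0.16909 m.
|ω_rod| = r ω |cosθ| / √(L² − r² sin²θ) = 0.0562·259.3·0.18052/0.16909 = 15.556 rad/s.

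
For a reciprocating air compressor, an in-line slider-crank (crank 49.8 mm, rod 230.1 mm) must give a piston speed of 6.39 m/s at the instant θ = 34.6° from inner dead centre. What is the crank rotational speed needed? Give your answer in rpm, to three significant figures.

1830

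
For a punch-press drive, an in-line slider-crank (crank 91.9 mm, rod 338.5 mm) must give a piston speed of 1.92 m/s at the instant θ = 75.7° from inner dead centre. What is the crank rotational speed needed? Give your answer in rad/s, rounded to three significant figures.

20.2

For an in-line slider-crank, |v_piston| = rω|sinθ|·[1 + r cosθ/√(L² − r² sin²θ)].
With r = 0.0919 m, L = 0.3385 m, θ = 75.7°: the bracketed kinematic factor |dx/dθ| = 0.095242 m.
ω = v/|dx/dθ| = 1.92/0.095242 = 20.159 rad/s.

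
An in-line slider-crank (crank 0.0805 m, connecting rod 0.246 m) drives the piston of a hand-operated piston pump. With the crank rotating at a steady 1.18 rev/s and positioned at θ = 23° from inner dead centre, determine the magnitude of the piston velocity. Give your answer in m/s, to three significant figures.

ω = 2π·1.18 = 7.414 rad/s
For an in-line slider-crank, x = r cosθ + √(L² − r² sin²θ), so v = −rω sinθ·[1 + r cosθ/√(L² − r² sin²θ)].
With r = 0.0805 m, L = 0.246 m, θ = 23°: √(L² − r² sin²θ) = 0.24398 m.
v = −0.0805·7.414·0.39073·[1 + 0.0805·0.92050/0.24398] = -0.30403 m/s.
|v| = 0.30403 m/s.

0.304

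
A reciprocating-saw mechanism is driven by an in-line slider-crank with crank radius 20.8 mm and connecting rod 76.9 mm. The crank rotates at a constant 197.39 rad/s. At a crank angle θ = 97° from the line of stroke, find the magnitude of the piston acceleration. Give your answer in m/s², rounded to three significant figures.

ω = 197.4 rad/s
x(θ) = r cosθ + √(L² − r² sin²θ); with ω constant, a = ω²·d²x/dθ².
d²x/dθ² = −r cosθ − r²(cos2θ)/√u − r⁴ sin²2θ/(4u^{3/2}),  u = L² − r² sin²θ = 0.0054874 m².
Substituting r = 0.0208 m, L = 0.0769 m, θ = 97°: d²x/dθ² = +0.0081951 m.
a = ω²·d²x/dθ² = (197.4)²·(+0.0081951) = +319.3 m/s²;  |a| = 319.3 m/s².

319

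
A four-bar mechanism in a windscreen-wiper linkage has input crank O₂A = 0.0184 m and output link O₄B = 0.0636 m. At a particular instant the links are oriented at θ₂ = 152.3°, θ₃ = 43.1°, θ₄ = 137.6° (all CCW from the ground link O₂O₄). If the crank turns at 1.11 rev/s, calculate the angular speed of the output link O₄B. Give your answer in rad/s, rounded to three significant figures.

1.91

ω₂ = 6.974 rad/s (from 1.11 rev/s).
Differentiating the loop-closure r₂e^{iθ₂}+r₃e^{iθ₃}=r₁+r₄e^{iθ₄} gives r₂ω₂e^{iθ₂}+r₃ω₃e^{iθ₃}=r₄ω₄e^{iθ₄}.
Eliminating the other unknown: ω₄ = r₂ω₂ sin(θ₂−θ₃) / [r₄ sin(θ₄−θ₃)].
Numerator sine = +0.94438; denominator sine = +0.99692.
Result = 0.0184·6.974·(+0.94438) / (0.0636·(+0.99692)) = +1.9114 rad/s; magnitude 1.9114 rad/s.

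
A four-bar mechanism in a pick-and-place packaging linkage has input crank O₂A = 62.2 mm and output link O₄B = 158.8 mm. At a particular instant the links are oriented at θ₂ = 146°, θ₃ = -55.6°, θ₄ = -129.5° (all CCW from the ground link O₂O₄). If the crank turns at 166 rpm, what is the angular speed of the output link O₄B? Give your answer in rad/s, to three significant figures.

ω₂ = 17.38 rad/s (from 166 rpm).
Differentiating the loop-closure r₂e^{iθ₂}+r₃e^{iθ₃}=r₁+r₄e^{iθ₄} gives r₂ω₂e^{iθ₂}+r₃ω₃e^{iθ₃}=r₄ω₄e^{iθ₄}.
Eliminating the other unknown: ω₄ = r₂ω₂ sin(θ₂−θ₃) / [r₄ sin(θ₄−θ₃)].
Numerator sine = -0.36812; denominator sine = -0.96078.
Result = 0.0622·17.38·(-0.36812) / (0.1588·(-0.96078)) = +2.6088 rad/s; magnitude 2.6088 rad/s.

2.61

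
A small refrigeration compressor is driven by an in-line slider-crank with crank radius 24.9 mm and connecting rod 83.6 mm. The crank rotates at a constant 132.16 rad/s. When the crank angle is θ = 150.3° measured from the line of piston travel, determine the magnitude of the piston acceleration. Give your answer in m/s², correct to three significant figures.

ω = 132.2 rad/s
x(θ) = r cosθ + √(L² − r² sin²θ); with ω constant, a = ω²·d²x/dθ².
d²x/dθ² = −r cosθ − r²(cos2θ)/√u − r⁴ sin²2θ/(4u^{3/2}),  u = L² − r² sin²θ = 0.00683676 m².
Substituting r = 0.0249 m, L = 0.0836 m, θ = 150.3°: d²x/dθ² = +0.017686 m.
a = ω²·d²x/dθ² = (132.2)²·(+0.017686) = +308.91 m/s²;  |a| = 308.91 m/s².

309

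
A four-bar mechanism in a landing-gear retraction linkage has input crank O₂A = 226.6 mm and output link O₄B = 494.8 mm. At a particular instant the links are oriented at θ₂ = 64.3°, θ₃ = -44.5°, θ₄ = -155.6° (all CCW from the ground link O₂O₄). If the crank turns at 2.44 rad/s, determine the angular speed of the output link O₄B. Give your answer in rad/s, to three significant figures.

ω₂ = 2.44 rad/s
Differentiating the loop-closure r₂e^{iθ₂}+r₃e^{iθ₃}=r₁+r₄e^{iθ₄} gives r₂ω₂e^{iθ₂}+r₃ω₃e^{iθ₃}=r₄ω₄e^{iθ₄}.
Eliminating the other unknown: ω₄ = r₂ω₂ sin(θ₂−θ₃) / [r₄ sin(θ₄−θ₃)].
Numerator sine = +0.94665; denominator sine = -0.93295.
Result = 0.2266·2.44·(+0.94665) / (0.4948·(-0.93295)) = -1.1338 rad/s; magnitude 1.1338 rad/s.

1.13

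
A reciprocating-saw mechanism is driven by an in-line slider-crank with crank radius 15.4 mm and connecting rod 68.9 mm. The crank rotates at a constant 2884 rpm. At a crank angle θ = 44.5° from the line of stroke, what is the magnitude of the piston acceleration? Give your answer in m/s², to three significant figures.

ω = 2π·2884/60 = 302 rad/s
x(θ) = r cosθ + √(L² − r² sin²θ); with ω constant, a = ω²·d²x/dθ².
d²x/dθ² = −r cosθ − r²(cos2θ)/√u − r⁴ sin²2θ/(4u^{3/2}),  u = L² − r² sin²θ = 0.0046307 m².
Substituting r = 0.0154 m, L = 0.0689 m, θ = 44.5°: d²x/dθ² = -0.011089 m.
a = ω²·d²x/dθ² = (302)²·(-0.011089) = -1011.5 m/s²;  |a| = 1011.5 m/s².

1010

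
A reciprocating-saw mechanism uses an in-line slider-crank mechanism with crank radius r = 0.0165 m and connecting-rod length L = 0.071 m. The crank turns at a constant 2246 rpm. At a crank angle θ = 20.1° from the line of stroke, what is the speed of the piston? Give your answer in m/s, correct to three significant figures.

ω = 2π·2246/60 = 235.2 rad/s
For an in-line slider-crank, x = r cosθ + √(L² − r² sin²θ), so v = −rω sinθ·[1 + r cosθ/√(L² − r² sin²θ)].
With r = 0.0165 m, L = 0.071 m, θ = 20.1°: √(L² − r² sin²θ) = 0.070773 m.
v = −0.0165·235.2·0.34366·[1 + 0.0165·0.93909/0.070773] = -1.6257 m/s.
|v| = 1.6257 m/s.

1.63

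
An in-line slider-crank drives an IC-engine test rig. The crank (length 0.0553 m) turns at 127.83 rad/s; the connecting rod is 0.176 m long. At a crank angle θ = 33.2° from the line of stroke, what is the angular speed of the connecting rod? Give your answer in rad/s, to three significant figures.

34.1

ω = 127.8 rad/s
The rod makes angle φ with the slider axis where L sinφ = r sinθ; differentiating, L cosφ·φ̇ = r ω cosθ.
L cosφ = √(L² − r² sin²θ) = 0.17338 m.
|ω_rod| = r ω |cosθ| / √(L² − r² sin²θ) = 0.0553·127.8·0.83676/0.17338 = 34.117 rad/s.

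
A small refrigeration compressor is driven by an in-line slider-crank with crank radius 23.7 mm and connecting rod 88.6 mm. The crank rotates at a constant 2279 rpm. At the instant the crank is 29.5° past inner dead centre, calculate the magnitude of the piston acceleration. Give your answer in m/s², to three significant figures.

ω = 2π·2279/60 = 238.7 rad/s
x(θ) = r cosθ + √(L² − r² sin²θ); with ω constant, a = ω²·d²x/dθ².
d²x/dθ² = −r cosθ − r²(cos2θ)/√u − r⁴ sin²2θ/(4u^{3/2}),  u = L² − r² sin²θ = 0.00771376 m².
Substituting r = 0.0237 m, L = 0.0886 m, θ = 29.5°: d²x/dθ² = -0.024007 m.
a = ω²·d²x/dθ² = (238.7)²·(-0.024007) = -1367.4 m/s²;  |a| = 1367.4 m/s².

1370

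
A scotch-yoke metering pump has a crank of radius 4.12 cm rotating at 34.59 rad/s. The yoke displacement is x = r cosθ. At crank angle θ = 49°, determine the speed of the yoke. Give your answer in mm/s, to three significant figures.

1080

ω = 34.59 rad/s
x = r cosθ ⇒ ẋ = −rω sinθ.
|v| = rω|sinθ| = 0.0412·34.59·|sin 49°| = 1.0755 m/s = 1075.5 mm/s.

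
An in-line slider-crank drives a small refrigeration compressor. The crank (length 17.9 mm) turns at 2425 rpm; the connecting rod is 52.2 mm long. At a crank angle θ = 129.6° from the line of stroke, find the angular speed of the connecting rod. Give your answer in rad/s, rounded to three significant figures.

57.6

ω = 253.9 rad/s (converted from 2425 rpm).
The rod makes angle φ with the slider axis where L sinφ = r sinθ; differentiating, L cosφ·φ̇ = r ω cosθ.
L cosφ = √(L² − r² sin²θ) = 0.050345 m.
|ω_rod| = r ω |cosθ| / √(L² − r² sin²θ) = 0.0179·253.9·0.63742/0.050345 = 57.553 rad/s.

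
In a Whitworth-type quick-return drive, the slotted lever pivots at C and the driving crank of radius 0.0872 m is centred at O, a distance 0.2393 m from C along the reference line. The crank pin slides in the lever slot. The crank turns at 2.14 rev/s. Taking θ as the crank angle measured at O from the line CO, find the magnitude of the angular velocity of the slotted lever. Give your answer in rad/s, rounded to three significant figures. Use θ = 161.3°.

ω = 13.45 rad/s (from 2.14 rev/s).
Crank pin A relative to C: A = (d + r cosθ, r sinθ); lever angle φ = atan2(r sinθ, d + r cosθ).
Differentiating tanφ: φ̇ = rω(d cosθ + r)/(d² + r² + 2dr cosθ).
d² + r² + 2dr cosθ = |CA|² = 0.0253375 m²;  d cosθ + r = -0.13947 m.
|ω_lever| = |0.0872·13.45·-0.13947| / 0.0253375 = 6.4538 rad/s.

6.45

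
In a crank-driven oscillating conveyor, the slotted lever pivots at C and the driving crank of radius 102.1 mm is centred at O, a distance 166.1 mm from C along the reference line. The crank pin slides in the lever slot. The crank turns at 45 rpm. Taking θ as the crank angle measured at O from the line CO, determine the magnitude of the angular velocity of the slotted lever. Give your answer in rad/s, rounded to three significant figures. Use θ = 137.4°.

ω = 4.712 rad/s (from 45 rpm).
Crank pin A relative to C: A = (d + r cosθ, r sinθ); lever angle φ = atan2(r sinθ, d + r cosθ).
Differentiating tanφ: φ̇ = rω(d cosθ + r)/(d² + r² + 2dr cosθ).
d² + r² + 2dr cosθ = |CA|² = 0.013047 m²;  d cosθ + r = -0.020166 m.
|ω_lever| = |0.1021·4.712·-0.020166| / 0.013047 = 0.74365 rad/s.

0.744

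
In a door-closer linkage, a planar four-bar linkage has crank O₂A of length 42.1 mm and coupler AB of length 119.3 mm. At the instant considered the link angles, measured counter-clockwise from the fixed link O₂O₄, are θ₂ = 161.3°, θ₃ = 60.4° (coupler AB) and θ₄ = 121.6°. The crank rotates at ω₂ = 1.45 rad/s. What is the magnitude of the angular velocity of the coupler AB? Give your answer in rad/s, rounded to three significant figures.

ω₂ = 1.45 rad/s
Differentiating the loop-closure r₂e^{iθ₂}+r₃e^{iθ₃}=r₁+r₄e^{iθ₄} gives r₂ω₂e^{iθ₂}+r₃ω₃e^{iθ₃}=r₄ω₄e^{iθ₄}.
Eliminating the other unknown: ω₃ = r₂ω₂ sin(θ₄−θ₂) / [r₃ sin(θ₃−θ₄)].
Numerator sine = -0.63877; denominator sine = -0.87631.
Result = 0.0421·1.45·(-0.63877) / (0.1193·(-0.87631)) = +0.37299 rad/s; magnitude 0.37299 rad/s.

0.373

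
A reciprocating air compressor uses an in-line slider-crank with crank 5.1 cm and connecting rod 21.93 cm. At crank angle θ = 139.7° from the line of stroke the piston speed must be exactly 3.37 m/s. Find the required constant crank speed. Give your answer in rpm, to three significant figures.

For an in-line slider-crank, |v_piston| = rω|sinθ|·[1 + r cosθ/√(L² − r² sin²θ)].
With r = 0.051 m, L = 0.2193 m, θ = 139.7°: the bracketed kinematic factor |dx/dθ| = 0.027068 m.
ω = v/|dx/dθ| = 3.37/0.027068 = 124.5 rad/s.
N = 60ω/(2π) = 1188.9 rpm.

1190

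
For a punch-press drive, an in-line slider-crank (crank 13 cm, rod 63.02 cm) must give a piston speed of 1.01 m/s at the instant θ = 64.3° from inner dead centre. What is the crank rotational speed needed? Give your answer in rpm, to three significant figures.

For an in-line slider-crank, |v_piston| = rω|sinθ|·[1 + r cosθ/√(L² − r² sin²θ)].
With r = 0.13 m, L = 0.6302 m, θ = 64.3°: the bracketed kinematic factor |dx/dθ| = 0.1278 m.
ω = v/|dx/dθ| = 1.01/0.1278 = 7.9027 rad/s.
N = 60ω/(2π) = 75.465 rpm.

75.5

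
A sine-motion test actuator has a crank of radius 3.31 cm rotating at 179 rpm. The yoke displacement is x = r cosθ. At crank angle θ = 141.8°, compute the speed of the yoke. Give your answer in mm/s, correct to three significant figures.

ω = 18.74 rad/s (from 179 rpm).
x = r cosθ ⇒ ẋ = −rω sinθ.
|v| = rω|sinθ| = 0.0331·18.74·|sin 141.8°| = 0.38369 m/s = 383.69 mm/s.

384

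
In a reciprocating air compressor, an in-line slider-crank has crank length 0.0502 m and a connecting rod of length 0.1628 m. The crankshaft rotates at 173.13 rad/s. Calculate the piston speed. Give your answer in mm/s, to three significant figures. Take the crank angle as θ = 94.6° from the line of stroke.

8440

ω = 173.1 rad/s
For an in-line slider-crank, x = r cosθ + √(L² − r² sin²θ), so v = −rω sinθ·[1 + r cosθ/√(L² − r² sin²θ)].
With r = 0.0502 m, L = 0.1628 m, θ = 94.6°: √(L² − r² sin²θ) = 0.15492 m.
v = −0.0502·173.1·0.99678·[1 + 0.0502·-0.08020/0.15492] = -8.438 m/s.
|v| = 8.438 m/s = 8438 mm/s.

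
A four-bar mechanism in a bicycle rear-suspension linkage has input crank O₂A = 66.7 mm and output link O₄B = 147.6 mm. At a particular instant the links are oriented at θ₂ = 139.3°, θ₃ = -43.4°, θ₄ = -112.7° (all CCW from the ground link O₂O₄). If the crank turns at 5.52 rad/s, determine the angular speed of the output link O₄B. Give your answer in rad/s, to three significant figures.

0.126

ω₂ = 5.52 rad/s
Differentiating the loop-closure r₂e^{iθ₂}+r₃e^{iθ₃}=r₁+r₄e^{iθ₄} gives r₂ω₂e^{iθ₂}+r₃ω₃e^{iθ₃}=r₄ω₄e^{iθ₄}.
Eliminating the other unknown: ω₄ = r₂ω₂ sin(θ₂−θ₃) / [r₄ sin(θ₄−θ₃)].
Numerator sine = -0.04711; denominator sine = -0.93544.
Result = 0.0667·5.52·(-0.04711) / (0.1476·(-0.93544)) = +0.12561 rad/s; magnitude 0.12561 rad/s.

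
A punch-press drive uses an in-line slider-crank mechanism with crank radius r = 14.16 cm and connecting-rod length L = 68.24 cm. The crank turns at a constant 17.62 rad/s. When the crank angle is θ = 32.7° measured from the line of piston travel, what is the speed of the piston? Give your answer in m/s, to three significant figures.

1.58

ω = 17.62 rad/s
For an in-line slider-crank, x = r cosθ + √(L² − r² sin²θ), so v = −rω sinθ·[1 + r cosθ/√(L² − r² sin²θ)].
With r = 0.1416 m, L = 0.6824 m, θ = 32.7°: √(L² − r² sin²θ) = 0.6781 m.
v = −0.1416·17.62·0.54024·[1 + 0.1416·0.84151/0.6781] = -1.5848 m/s.
|v| = 1.5848 m/s.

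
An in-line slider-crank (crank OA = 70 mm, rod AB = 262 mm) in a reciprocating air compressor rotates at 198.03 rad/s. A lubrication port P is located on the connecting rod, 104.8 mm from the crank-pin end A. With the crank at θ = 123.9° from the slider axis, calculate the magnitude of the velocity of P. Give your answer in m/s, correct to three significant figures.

11.8

ω = 198 rad/s.  Crank-pin speed |V_A| = rω = 13.862 m/s, perpendicular to OA.
Rod angle: sinφ = −(r/L) sinθ ⇒ φ = -12.812°; ω_rod = −rω cosθ/√(L²−r²sin²θ) = +30.263 rad/s.
V_P = V_A + ω_rod × AP, with AP = 0.1048 m along the rod.
Components: V_Px = −rω sinθ − a·ω_rod·sinφ = -10.802 m/s;  V_Py = rω cosθ + a·ω_rod·cosφ = -4.6389 m/s.
|V_P| = √(V_Px² + V_Py²) = 11.756 m/s.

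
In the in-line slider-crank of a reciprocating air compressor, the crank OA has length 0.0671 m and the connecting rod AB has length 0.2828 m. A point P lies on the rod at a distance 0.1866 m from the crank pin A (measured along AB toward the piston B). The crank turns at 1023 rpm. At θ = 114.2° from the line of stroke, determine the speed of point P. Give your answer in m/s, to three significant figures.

ω = 107.1 rad/s.  Crank-pin speed |V_A| = rω = 7.1883 m/s, perpendicular to OA.
Rod angle: sinφ = −(r/L) sinθ ⇒ φ = -12.499°; ω_rod = −rω cosθ/√(L²−r²sin²θ) = +10.672 rad/s.
V_P = V_A + ω_rod × AP, with AP = 0.1866 m along the rod.
Components: V_Px = −rω sinθ − a·ω_rod·sinφ = -6.1256 m/s;  V_Py = rω cosθ + a·ω_rod·cosφ = -1.0024 m/s.
|V_P| = √(V_Px² + V_Py²) = 6.2071 m/s.

6.21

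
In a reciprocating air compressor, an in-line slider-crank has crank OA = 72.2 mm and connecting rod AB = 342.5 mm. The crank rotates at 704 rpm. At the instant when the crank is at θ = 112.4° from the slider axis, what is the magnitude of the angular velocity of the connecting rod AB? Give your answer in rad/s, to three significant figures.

ω = 73.72 rad/s (converted from 704 rpm).
The rod makes angle φ with the slider axis where L sinφ = r sinθ; differentiating, L cosφ·φ̇ = r ω cosθ.
L cosφ = √(L² − r² sin²θ) = 0.33593 m.
|ω_rod| = r ω |cosθ| / √(L² − r² sin²θ) = 0.0722·73.72·0.38107/0.33593 = 6.038 rad/s.

6.04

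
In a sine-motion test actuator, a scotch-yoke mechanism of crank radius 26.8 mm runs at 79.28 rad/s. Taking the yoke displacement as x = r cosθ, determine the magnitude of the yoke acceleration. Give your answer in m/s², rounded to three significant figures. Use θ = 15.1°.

163

ω = 79.28 rad/s
x = r cosθ ⇒ ẍ = −rω² cosθ (ω constant).
|a| = rω²|cosθ| = 0.0268·(79.28)²·|cos 15.1°| = 162.63 m/s².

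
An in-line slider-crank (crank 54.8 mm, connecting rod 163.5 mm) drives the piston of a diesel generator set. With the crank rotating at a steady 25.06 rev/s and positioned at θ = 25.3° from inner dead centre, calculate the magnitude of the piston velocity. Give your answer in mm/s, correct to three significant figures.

4820

ω = 2π·25.1 = 157.5 rad/s
For an in-line slider-crank, x = r cosθ + √(L² − r² sin²θ), so v = −rω sinθ·[1 + r cosθ/√(L² − r² sin²θ)].
With r = 0.0548 m, L = 0.1635 m, θ = 25.3°: √(L² − r² sin²θ) = 0.16181 m.
v = −0.0548·157.5·0.42736·[1 + 0.0548·0.90408/0.16181] = -4.8165 m/s.
|v| = 4.8165 m/s = 4816.5 mm/s.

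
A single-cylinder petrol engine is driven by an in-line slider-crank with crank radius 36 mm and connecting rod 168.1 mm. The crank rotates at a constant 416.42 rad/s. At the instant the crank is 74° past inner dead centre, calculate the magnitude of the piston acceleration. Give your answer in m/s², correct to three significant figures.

567

ω = 416.4 rad/s
x(θ) = r cosθ + √(L² − r² sin²θ); with ω constant, a = ω²·d²x/dθ².
d²x/dθ² = −r cosθ − r²(cos2θ)/√u − r⁴ sin²2θ/(4u^{3/2}),  u = L² − r² sin²θ = 0.0270601 m².
Substituting r = 0.036 m, L = 0.1681 m, θ = 74°: d²x/dθ² = -0.0032681 m.
a = ω²·d²x/dθ² = (416.4)²·(-0.0032681) = -566.71 m/s²;  |a| = 566.71 m/s².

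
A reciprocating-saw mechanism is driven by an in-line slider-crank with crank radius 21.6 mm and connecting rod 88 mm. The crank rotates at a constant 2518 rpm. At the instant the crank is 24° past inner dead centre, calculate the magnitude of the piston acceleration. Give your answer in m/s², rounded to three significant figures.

1620

ω = 2π·2518/60 = 263.7 rad/s
x(θ) = r cosθ + √(L² − r² sin²θ); with ω constant, a = ω²·d²x/dθ².
d²x/dθ² = −r cosθ − r²(cos2θ)/√u − r⁴ sin²2θ/(4u^{3/2}),  u = L² − r² sin²θ = 0.00766681 m².
Substituting r = 0.0216 m, L = 0.088 m, θ = 24°: d²x/dθ² = -0.023343 m.
a = ω²·d²x/dθ² = (263.7)²·(-0.023343) = -1623 m/s²;  |a| = 1623 m/s².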